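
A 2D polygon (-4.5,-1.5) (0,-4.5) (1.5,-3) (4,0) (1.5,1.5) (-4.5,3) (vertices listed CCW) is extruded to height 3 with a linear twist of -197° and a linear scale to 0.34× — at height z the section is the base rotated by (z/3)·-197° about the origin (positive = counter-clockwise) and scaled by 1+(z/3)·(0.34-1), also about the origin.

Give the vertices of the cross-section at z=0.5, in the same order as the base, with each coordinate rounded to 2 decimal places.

Cross-section at z=0.5: (-4.09,1.05) (-2.17,-3.37) (-0.33,-2.97) (2.99,-1.93) (1.85,0.40) (-1.92,4.41)

t = z/height = 0.5/3 = 0.166667
s = 1 + (scale-1)·z/height = 1 + (0.34-1)·0.5/3 = 0.890000
θ = twist·z/height = -197°·0.5/3 = -32.8333° = -0.573050 rad
cos θ = 0.840251, sin θ = -0.542197 (intermediates below are computed at full precision and shown rounded to 5 d.p.)
v1: (-4.5,-1.5) → rotate → (-4.59443,1.17951) → ×s → (-4.08904,1.04976) → (-4.09,1.05)
v2: (0,-4.5) → rotate → (-2.43989,-3.78113) → ×s → (-2.17150,-3.36521) → (-2.17,-3.37)
v3: (1.5,-3) → rotate → (-0.36621,-3.33405) → ×s → (-0.32593,-2.96730) → (-0.33,-2.97)
v4: (4,0) → rotate → (3.36101,-2.16879) → ×s → (2.99129,-1.93022) → (2.99,-1.93)
v5: (1.5,1.5) → rotate → (2.07367,0.44708) → ×s → (1.84557,0.39790) → (1.85,0.40)
v6: (-4.5,3) → rotate → (-2.15454,4.96064) → ×s → (-1.91754,4.41497) → (-1.92,4.41)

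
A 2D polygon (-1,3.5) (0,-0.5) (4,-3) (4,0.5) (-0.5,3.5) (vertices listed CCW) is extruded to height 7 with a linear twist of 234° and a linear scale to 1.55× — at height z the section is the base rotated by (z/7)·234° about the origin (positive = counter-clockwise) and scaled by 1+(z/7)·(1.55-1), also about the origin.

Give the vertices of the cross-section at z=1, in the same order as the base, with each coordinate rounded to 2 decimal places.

t = z/height = 1/7 = 0.142857
s = 1 + (scale-1)·z/height = 1 + (1.55-1)·1/7 = 1.078571
θ = twist·z/height = 234°·1/7 = 33.4286° = 0.583439 rad
cos θ = 0.834573, sin θ = 0.550897 (intermediates below are computed at full precision and shown rounded to 5 d.p.)
v1: (-1,3.5) → rotate → (-2.76271,2.37011) → ×s → (-2.97978,2.55633) → (-2.98,2.56)
v2: (0,-0.5) → rotate → (0.27545,-0.41729) → ×s → (0.29709,-0.45007) → (0.30,-0.45)
v3: (4,-3) → rotate → (4.99098,-0.30013) → ×s → (5.38313,-0.32371) → (5.38,-0.32)
v4: (4,0.5) → rotate → (3.06284,2.62087) → ×s → (3.30350,2.82680) → (3.30,2.83)
v5: (-0.5,3.5) → rotate → (-2.34543,2.64556) → ×s → (-2.52971,2.85342) → (-2.53,2.85)

Cross-section at z=1: (-2.98,2.56) (0.30,-0.45) (5.38,-0.32) (3.30,2.83) (-2.53,2.85)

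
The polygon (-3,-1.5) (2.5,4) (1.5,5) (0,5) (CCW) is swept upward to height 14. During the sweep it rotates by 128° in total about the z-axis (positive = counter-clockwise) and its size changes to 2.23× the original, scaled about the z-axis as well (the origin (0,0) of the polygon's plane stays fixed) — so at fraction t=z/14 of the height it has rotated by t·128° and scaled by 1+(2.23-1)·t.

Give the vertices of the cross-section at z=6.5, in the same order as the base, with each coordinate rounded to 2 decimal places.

Cross-section at z=6.5: (-0.37,-5.26) (-3.41,6.58) (-5.56,6.02) (-6.76,4.00)

t = z/height = 6.5/14 = 0.464286
s = 1 + (scale-1)·z/height = 1 + (2.23-1)·6.5/14 = 1.571071
θ = twist·z/height = 128°·6.5/14 = 59.4286° = 1.037224 rad
cos θ = 0.508612, sin θ = 0.860996 (intermediates below are computed at full precision and shown rounded to 5 d.p.)
v1: (-3,-1.5) → rotate → (-0.23434,-3.34591) → ×s → (-0.36817,-5.25666) → (-0.37,-5.26)
v2: (2.5,4) → rotate → (-2.17245,4.18694) → ×s → (-3.41308,6.57798) → (-3.41,6.58)
v3: (1.5,5) → rotate → (-3.54206,3.83455) → ×s → (-5.56483,6.02436) → (-5.56,6.02)
v4: (0,5) → rotate → (-4.30498,2.54306) → ×s → (-6.76343,3.99533) → (-6.76,4.00)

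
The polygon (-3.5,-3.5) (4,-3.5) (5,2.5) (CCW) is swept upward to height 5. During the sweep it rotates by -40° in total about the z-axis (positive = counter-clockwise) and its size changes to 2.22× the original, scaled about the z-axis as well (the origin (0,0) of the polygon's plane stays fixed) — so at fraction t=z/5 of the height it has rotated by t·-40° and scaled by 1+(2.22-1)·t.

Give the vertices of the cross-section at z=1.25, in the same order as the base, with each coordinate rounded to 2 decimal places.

Cross-section at z=1.25: (-5.29,-3.70) (4.35,-5.40) (6.99,2.08)

t = z/height = 1.25/5 = 0.25
s = 1 + (scale-1)·z/height = 1 + (2.22-1)·1.25/5 = 1.305000
θ = twist·z/height = -40°·1.25/5 = -10.0000° = -0.174533 rad
cos θ = 0.984808, sin θ = -0.173648 (intermediates below are computed at full precision and shown rounded to 5 d.p.)
v1: (-3.5,-3.5) → rotate → (-4.05460,-2.83906) → ×s → (-5.29125,-3.70497) → (-5.29,-3.70)
v2: (4,-3.5) → rotate → (3.33146,-4.14142) → ×s → (4.34756,-5.40455) → (4.35,-5.40)
v3: (5,2.5) → rotate → (5.35816,1.59378) → ×s → (6.99240,2.07988) → (6.99,2.08)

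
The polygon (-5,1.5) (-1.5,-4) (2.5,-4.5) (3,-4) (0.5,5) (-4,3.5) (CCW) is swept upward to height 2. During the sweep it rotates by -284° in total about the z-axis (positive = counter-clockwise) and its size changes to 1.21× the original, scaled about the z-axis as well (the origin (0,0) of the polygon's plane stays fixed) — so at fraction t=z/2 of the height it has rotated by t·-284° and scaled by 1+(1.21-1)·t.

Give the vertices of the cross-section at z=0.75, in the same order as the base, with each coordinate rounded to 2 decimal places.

Cross-section at z=0.75: (3.08,4.71) (-3.68,2.78) (-5.42,-1.21) (-5.06,-1.88) (5.02,-2.05) (4.85,3.06)

t = z/height = 0.75/2 = 0.375
s = 1 + (scale-1)·z/height = 1 + (1.21-1)·0.75/2 = 1.078750
θ = twist·z/height = -284°·0.75/2 = -106.5000° = -1.858776 rad
cos θ = -0.284015, sin θ = -0.958820 (intermediates below are computed at full precision and shown rounded to 5 d.p.)
v1: (-5,1.5) → rotate → (2.85831,4.36808) → ×s → (3.08340,4.71206) → (3.08,4.71)
v2: (-1.5,-4) → rotate → (-3.40926,2.57429) → ×s → (-3.67773,2.77702) → (-3.68,2.78)
v3: (2.5,-4.5) → rotate → (-5.02473,-1.11898) → ×s → (-5.42042,-1.20710) → (-5.42,-1.21)
v4: (3,-4) → rotate → (-4.68732,-1.74040) → ×s → (-5.05645,-1.87745) → (-5.06,-1.88)
v5: (0.5,5) → rotate → (4.65209,-1.89949) → ×s → (5.01844,-2.04907) → (5.02,-2.05)
v6: (-4,3.5) → rotate → (4.49193,2.84123) → ×s → (4.84567,3.06497) → (4.85,3.06)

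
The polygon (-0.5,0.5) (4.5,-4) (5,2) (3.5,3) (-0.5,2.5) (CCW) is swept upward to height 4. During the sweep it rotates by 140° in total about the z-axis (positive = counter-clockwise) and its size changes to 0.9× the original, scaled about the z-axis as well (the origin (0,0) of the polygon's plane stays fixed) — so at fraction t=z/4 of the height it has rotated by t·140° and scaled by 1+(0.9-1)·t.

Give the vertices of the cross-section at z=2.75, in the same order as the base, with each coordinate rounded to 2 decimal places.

Cross-section at z=2.75: (-0.41,-0.51) (3.25,4.57) (-2.36,4.43) (-3.13,2.94) (-2.26,-0.72)

t = z/height = 2.75/4 = 0.6875
s = 1 + (scale-1)·z/height = 1 + (0.9-1)·2.75/4 = 0.931250
θ = twist·z/height = 140°·2.75/4 = 96.2500° = 1.679879 rad
cos θ = -0.108867, sin θ = 0.994056 (intermediates below are computed at full precision and shown rounded to 5 d.p.)
v1: (-0.5,0.5) → rotate → (-0.44259,-0.55146) → ×s → (-0.41217,-0.51355) → (-0.41,-0.51)
v2: (4.5,-4) → rotate → (3.48632,4.90872) → ×s → (3.24664,4.57125) → (3.25,4.57)
v3: (5,2) → rotate → (-2.53245,4.75255) → ×s → (-2.35834,4.42581) → (-2.36,4.43)
v4: (3.5,3) → rotate → (-3.36320,3.15260) → ×s → (-3.13198,2.93586) → (-3.13,2.94)
v5: (-0.5,2.5) → rotate → (-2.43071,-0.76920) → ×s → (-2.26360,-0.71631) → (-2.26,-0.72)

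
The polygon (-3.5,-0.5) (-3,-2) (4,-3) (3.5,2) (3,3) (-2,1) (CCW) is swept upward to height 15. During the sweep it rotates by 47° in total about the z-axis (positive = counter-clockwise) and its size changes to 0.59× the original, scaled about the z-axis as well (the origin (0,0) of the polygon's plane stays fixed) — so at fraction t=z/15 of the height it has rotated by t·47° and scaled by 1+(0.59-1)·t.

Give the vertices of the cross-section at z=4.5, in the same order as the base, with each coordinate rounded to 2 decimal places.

Cross-section at z=4.5: (-2.87,-1.17) (-2.12,-2.34) (4.04,-1.70) (2.55,2.45) (1.91,3.19) (-1.91,0.42)

t = z/height = 4.5/15 = 0.3
s = 1 + (scale-1)·z/height = 1 + (0.59-1)·4.5/15 = 0.877000
θ = twist·z/height = 47°·4.5/15 = 14.1000° = 0.246091 rad
cos θ = 0.969872, sin θ = 0.243615 (intermediates below are computed at full precision and shown rounded to 5 d.p.)
v1: (-3.5,-0.5) → rotate → (-3.27274,-1.33759) → ×s → (-2.87020,-1.17307) → (-2.87,-1.17)
v2: (-3,-2) → rotate → (-2.42239,-2.67059) → ×s → (-2.12443,-2.34211) → (-2.12,-2.34)
v3: (4,-3) → rotate → (4.61033,-1.93516) → ×s → (4.04326,-1.69713) → (4.04,-1.70)
v4: (3.5,2) → rotate → (2.90732,2.79240) → ×s → (2.54972,2.44893) → (2.55,2.45)
v5: (3,3) → rotate → (2.17877,3.64046) → ×s → (1.91078,3.19268) → (1.91,3.19)
v6: (-2,1) → rotate → (-2.18336,0.48264) → ×s → (-1.91481,0.42328) → (-1.91,0.42)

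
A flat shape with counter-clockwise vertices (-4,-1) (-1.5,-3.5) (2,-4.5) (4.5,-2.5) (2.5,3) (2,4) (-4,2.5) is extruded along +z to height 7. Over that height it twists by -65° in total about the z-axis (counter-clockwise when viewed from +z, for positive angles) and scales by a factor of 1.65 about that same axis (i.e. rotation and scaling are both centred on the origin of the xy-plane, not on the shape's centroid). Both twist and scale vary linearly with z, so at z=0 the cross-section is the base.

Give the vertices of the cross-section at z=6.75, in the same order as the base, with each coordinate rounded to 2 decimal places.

Cross-section at z=6.75: (-4.43,5.03) (-6.18,-0.45) (-5.01,-6.25) (-0.25,-8.37) (6.20,-1.37) (7.27,0.10) (0.63,7.65)

t = z/height = 6.75/7 = 0.964286
s = 1 + (scale-1)·z/height = 1 + (1.65-1)·6.75/7 = 1.626786
θ = twist·z/height = -65°·6.75/7 = -62.6786° = -1.093947 rad
cos θ = 0.458982, sin θ = -0.888446 (intermediates below are computed at full precision and shown rounded to 5 d.p.)
v1: (-4,-1) → rotate → (-2.72437,3.09480) → ×s → (-4.43197,5.03458) → (-4.43,5.03)
v2: (-1.5,-3.5) → rotate → (-3.79803,-0.27377) → ×s → (-6.17859,-0.44536) → (-6.18,-0.45)
v3: (2,-4.5) → rotate → (-3.08004,-3.84231) → ×s → (-5.01057,-6.25061) → (-5.01,-6.25)
v4: (4.5,-2.5) → rotate → (-0.15570,-5.14546) → ×s → (-0.25328,-8.37056) → (-0.25,-8.37)
v5: (2.5,3) → rotate → (3.81279,-0.84417) → ×s → (6.20259,-1.37328) → (6.20,-1.37)
v6: (2,4) → rotate → (4.47175,0.05904) → ×s → (7.27457,0.09604) → (7.27,0.10)
v7: (-4,2.5) → rotate → (0.38519,4.70124) → ×s → (0.62662,7.64791) → (0.63,7.65)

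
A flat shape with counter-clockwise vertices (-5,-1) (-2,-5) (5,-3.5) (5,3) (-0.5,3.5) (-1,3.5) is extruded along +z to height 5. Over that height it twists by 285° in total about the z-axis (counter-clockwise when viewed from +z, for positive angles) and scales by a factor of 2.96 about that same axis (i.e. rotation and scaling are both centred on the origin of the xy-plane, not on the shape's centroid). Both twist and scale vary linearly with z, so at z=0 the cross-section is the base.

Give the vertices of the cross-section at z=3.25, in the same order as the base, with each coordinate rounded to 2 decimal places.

t = z/height = 3.25/5 = 0.65
s = 1 + (scale-1)·z/height = 1 + (2.96-1)·3.25/5 = 2.274000
θ = twist·z/height = 285°·3.25/5 = 185.2500° = 3.233222 rad
cos θ = -0.995805, sin θ = -0.091502 (intermediates below are computed at full precision and shown rounded to 5 d.p.)
v1: (-5,-1) → rotate → (4.88752,1.45331) → ×s → (11.11423,3.30483) → (11.11,3.30)
v2: (-2,-5) → rotate → (1.53410,5.16203) → ×s → (3.48855,11.73845) → (3.49,11.74)
v3: (5,-3.5) → rotate → (-5.29928,3.02781) → ×s → (-12.05056,6.88524) → (-12.05,6.89)
v4: (5,3) → rotate → (-4.70452,-3.44492) → ×s → (-10.69808,-7.83375) → (-10.70,-7.83)
v5: (-0.5,3.5) → rotate → (0.81816,-3.43957) → ×s → (1.86049,-7.82157) → (1.86,-7.82)
v6: (-1,3.5) → rotate → (1.31606,-3.39382) → ×s → (2.99272,-7.71754) → (2.99,-7.72)

Cross-section at z=3.25: (11.11,3.30) (3.49,11.74) (-12.05,6.89) (-10.70,-7.83) (1.86,-7.82) (2.99,-7.72)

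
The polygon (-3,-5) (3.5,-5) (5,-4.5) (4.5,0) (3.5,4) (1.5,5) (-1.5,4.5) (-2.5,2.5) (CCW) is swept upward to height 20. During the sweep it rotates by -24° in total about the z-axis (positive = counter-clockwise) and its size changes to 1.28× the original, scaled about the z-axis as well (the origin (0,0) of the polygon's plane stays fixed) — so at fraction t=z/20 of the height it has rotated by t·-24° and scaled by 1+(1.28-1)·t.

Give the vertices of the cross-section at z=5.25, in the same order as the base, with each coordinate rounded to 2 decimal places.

Cross-section at z=5.25: (-3.79,-4.98) (3.15,-5.75) (4.80,-5.39) (4.80,-0.53) (4.21,3.86) (2.19,5.16) (-1.07,4.98) (-2.37,2.96)

t = z/height = 5.25/20 = 0.2625
s = 1 + (scale-1)·z/height = 1 + (1.28-1)·5.25/20 = 1.073500
θ = twist·z/height = -24°·5.25/20 = -6.3000° = -0.109956 rad
cos θ = 0.993961, sin θ = -0.109734 (intermediates below are computed at full precision and shown rounded to 5 d.p.)
v1: (-3,-5) → rotate → (-3.53055,-4.64060) → ×s → (-3.79005,-4.98169) → (-3.79,-4.98)
v2: (3.5,-5) → rotate → (2.93019,-5.35387) → ×s → (3.14556,-5.74738) → (3.15,-5.75)
v3: (5,-4.5) → rotate → (4.47600,-5.02150) → ×s → (4.80499,-5.39058) → (4.80,-5.39)
v4: (4.5,0) → rotate → (4.47282,-0.49380) → ×s → (4.80158,-0.53010) → (4.80,-0.53)
v5: (3.5,4) → rotate → (3.91780,3.59177) → ×s → (4.20576,3.85577) → (4.21,3.86)
v6: (1.5,5) → rotate → (2.03961,4.80520) → ×s → (2.18952,5.15839) → (2.19,5.16)
v7: (-1.5,4.5) → rotate → (-0.99714,4.63743) → ×s → (-1.07043,4.97828) → (-1.07,4.98)
v8: (-2.5,2.5) → rotate → (-2.21057,2.75924) → ×s → (-2.37304,2.96204) → (-2.37,2.96)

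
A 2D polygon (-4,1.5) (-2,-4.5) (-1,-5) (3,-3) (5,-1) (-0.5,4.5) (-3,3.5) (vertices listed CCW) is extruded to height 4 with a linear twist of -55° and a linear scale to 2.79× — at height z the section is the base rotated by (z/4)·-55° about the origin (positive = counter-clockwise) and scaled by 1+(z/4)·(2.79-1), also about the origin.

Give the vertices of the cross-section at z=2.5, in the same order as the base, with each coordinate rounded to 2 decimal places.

t = z/height = 2.5/4 = 0.625
s = 1 + (scale-1)·z/height = 1 + (2.79-1)·2.5/4 = 2.118750
θ = twist·z/height = -55°·2.5/4 = -34.3750° = -0.599957 rad
cos θ = 0.825360, sin θ = -0.564607 (intermediates below are computed at full precision and shown rounded to 5 d.p.)
v1: (-4,1.5) → rotate → (-2.45453,3.49647) → ×s → (-5.20053,7.40814) → (-5.20,7.41)
v2: (-2,-4.5) → rotate → (-4.19145,-2.58491) → ×s → (-8.88064,-5.47677) → (-8.88,-5.48)
v3: (-1,-5) → rotate → (-3.64839,-3.56219) → ×s → (-7.73004,-7.54740) → (-7.73,-7.55)
v4: (3,-3) → rotate → (0.78226,-4.16990) → ×s → (1.65741,-8.83498) → (1.66,-8.83)
v5: (5,-1) → rotate → (3.56219,-3.64839) → ×s → (7.54740,-7.73004) → (7.55,-7.73)
v6: (-0.5,4.5) → rotate → (2.12805,3.99642) → ×s → (4.50881,8.46742) → (4.51,8.47)
v7: (-3,3.5) → rotate → (-0.49996,4.58258) → ×s → (-1.05928,9.70934) → (-1.06,9.71)

Cross-section at z=2.5: (-5.20,7.41) (-8.88,-5.48) (-7.73,-7.55) (1.66,-8.83) (7.55,-7.73) (4.51,8.47) (-1.06,9.71)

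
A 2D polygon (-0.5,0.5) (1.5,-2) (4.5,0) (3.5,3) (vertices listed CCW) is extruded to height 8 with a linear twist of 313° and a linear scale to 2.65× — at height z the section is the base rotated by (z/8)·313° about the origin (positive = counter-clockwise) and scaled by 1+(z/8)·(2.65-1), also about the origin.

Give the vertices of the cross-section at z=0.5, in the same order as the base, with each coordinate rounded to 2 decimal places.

t = z/height = 0.5/8 = 0.0625
s = 1 + (scale-1)·z/height = 1 + (2.65-1)·0.5/8 = 1.103125
θ = twist·z/height = 313°·0.5/8 = 19.5625° = 0.341430 rad
cos θ = 0.942277, sin θ = 0.334835 (intermediates below are computed at full precision and shown rounded to 5 d.p.)
v1: (-0.5,0.5) → rotate → (-0.63856,0.30372) → ×s → (-0.70441,0.33504) → (-0.70,0.34)
v2: (1.5,-2) → rotate → (2.08309,-1.38230) → ×s → (2.29790,-1.52485) → (2.30,-1.52)
v3: (4.5,0) → rotate → (4.24025,1.50676) → ×s → (4.67752,1.66214) → (4.68,1.66)
v4: (3.5,3) → rotate → (2.29346,3.99875) → ×s → (2.52998,4.41112) → (2.53,4.41)

Cross-section at z=0.5: (-0.70,0.34) (2.30,-1.52) (4.68,1.66) (2.53,4.41)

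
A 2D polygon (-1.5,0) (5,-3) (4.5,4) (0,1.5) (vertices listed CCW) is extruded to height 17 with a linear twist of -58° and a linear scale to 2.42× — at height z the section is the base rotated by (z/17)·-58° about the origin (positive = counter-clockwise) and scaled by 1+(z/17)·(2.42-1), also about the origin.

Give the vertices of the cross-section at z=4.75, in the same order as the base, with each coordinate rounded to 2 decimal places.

t = z/height = 4.75/17 = 0.279412
s = 1 + (scale-1)·z/height = 1 + (2.42-1)·4.75/17 = 1.396765
θ = twist·z/height = -58°·4.75/17 = -16.2059° = -0.282846 rad
cos θ = 0.960265, sin θ = -0.279090 (intermediates below are computed at full precision and shown rounded to 5 d.p.)
v1: (-1.5,0) → rotate → (-1.44040,0.41863) → ×s → (-2.01190,0.58473) → (-2.01,0.58)
v2: (5,-3) → rotate → (3.96406,-4.27624) → ×s → (5.53685,-5.97291) → (5.54,-5.97)
v3: (4.5,4) → rotate → (5.43755,2.58516) → ×s → (7.59498,3.61086) → (7.59,3.61)
v4: (0,1.5) → rotate → (0.41863,1.44040) → ×s → (0.58473,2.01190) → (0.58,2.01)

Cross-section at z=4.75: (-2.01,0.58) (5.54,-5.97) (7.59,3.61) (0.58,2.01)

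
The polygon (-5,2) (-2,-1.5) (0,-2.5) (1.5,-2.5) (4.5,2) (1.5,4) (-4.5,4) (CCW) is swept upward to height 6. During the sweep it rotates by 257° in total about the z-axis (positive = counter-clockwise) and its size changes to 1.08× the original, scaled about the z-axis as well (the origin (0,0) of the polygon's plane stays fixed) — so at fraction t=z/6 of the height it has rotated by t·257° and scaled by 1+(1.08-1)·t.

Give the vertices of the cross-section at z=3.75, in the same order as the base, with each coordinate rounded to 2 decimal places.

t = z/height = 3.75/6 = 0.625
s = 1 + (scale-1)·z/height = 1 + (1.08-1)·3.75/6 = 1.050000
θ = twist·z/height = 257°·3.75/6 = 160.6250° = 2.803435 rad
cos θ = -0.943368, sin θ = 0.331750 (intermediates below are computed at full precision and shown rounded to 5 d.p.)
v1: (-5,2) → rotate → (4.05334,-3.54548) → ×s → (4.25601,-3.72276) → (4.26,-3.72)
v2: (-2,-1.5) → rotate → (2.38436,0.75155) → ×s → (2.50358,0.78913) → (2.50,0.79)
v3: (0,-2.5) → rotate → (0.82937,2.35842) → ×s → (0.87084,2.47634) → (0.87,2.48)
v4: (1.5,-2.5) → rotate → (-0.58568,2.85604) → ×s → (-0.61496,2.99885) → (-0.61,3.00)
v5: (4.5,2) → rotate → (-4.90865,-0.39386) → ×s → (-5.15409,-0.41356) → (-5.15,-0.41)
v6: (1.5,4) → rotate → (-2.74205,-3.27585) → ×s → (-2.87915,-3.43964) → (-2.88,-3.44)
v7: (-4.5,4) → rotate → (2.91816,-5.26634) → ×s → (3.06406,-5.52966) → (3.06,-5.53)

Cross-section at z=3.75: (4.26,-3.72) (2.50,0.79) (0.87,2.48) (-0.61,3.00) (-5.15,-0.41) (-2.88,-3.44) (3.06,-5.53)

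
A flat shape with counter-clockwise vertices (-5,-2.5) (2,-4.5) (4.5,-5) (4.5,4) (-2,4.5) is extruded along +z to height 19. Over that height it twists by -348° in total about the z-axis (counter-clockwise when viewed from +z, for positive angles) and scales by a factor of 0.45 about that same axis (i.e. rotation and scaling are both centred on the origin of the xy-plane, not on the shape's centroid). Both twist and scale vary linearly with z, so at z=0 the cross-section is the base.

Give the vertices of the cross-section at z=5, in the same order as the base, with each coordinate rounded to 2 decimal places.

Cross-section at z=5: (-2.02,4.33) (-3.89,-1.60) (-4.38,-3.73) (3.31,-3.94) (3.89,1.60)

t = z/height = 5/19 = 0.263158
s = 1 + (scale-1)·z/height = 1 + (0.45-1)·5/19 = 0.855263
θ = twist·z/height = -348°·5/19 = -91.5789° = -1.598354 rad
cos θ = -0.027554, sin θ = -0.999620 (intermediates below are computed at full precision and shown rounded to 5 d.p.)
v1: (-5,-2.5) → rotate → (-2.36128,5.06699) → ×s → (-2.01951,4.33361) → (-2.02,4.33)
v2: (2,-4.5) → rotate → (-4.55340,-1.87525) → ×s → (-3.89436,-1.60383) → (-3.89,-1.60)
v3: (4.5,-5) → rotate → (-5.12210,-4.36052) → ×s → (-4.38074,-3.72939) → (-4.38,-3.73)
v4: (4.5,4) → rotate → (3.87449,-4.60851) → ×s → (3.31371,-3.94149) → (3.31,-3.94)
v5: (-2,4.5) → rotate → (4.55340,1.87525) → ×s → (3.89436,1.60383) → (3.89,1.60)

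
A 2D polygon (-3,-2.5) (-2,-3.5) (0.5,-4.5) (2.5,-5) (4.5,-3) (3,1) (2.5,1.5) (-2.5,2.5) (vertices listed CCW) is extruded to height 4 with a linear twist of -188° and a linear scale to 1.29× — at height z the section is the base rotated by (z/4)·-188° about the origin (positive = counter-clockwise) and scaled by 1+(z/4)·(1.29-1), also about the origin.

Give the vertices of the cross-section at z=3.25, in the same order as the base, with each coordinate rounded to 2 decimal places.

t = z/height = 3.25/4 = 0.8125
s = 1 + (scale-1)·z/height = 1 + (1.29-1)·3.25/4 = 1.235625
θ = twist·z/height = -188°·3.25/4 = -152.7500° = -2.665990 rad
cos θ = -0.889017, sin θ = -0.457874 (intermediates below are computed at full precision and shown rounded to 5 d.p.)
v1: (-3,-2.5) → rotate → (1.52237,3.59616) → ×s → (1.88107,4.44351) → (1.88,4.44)
v2: (-2,-3.5) → rotate → (0.17548,4.02731) → ×s → (0.21682,4.97624) → (0.22,4.98)
v3: (0.5,-4.5) → rotate → (-2.50494,3.77164) → ×s → (-3.09517,4.66033) → (-3.10,4.66)
v4: (2.5,-5) → rotate → (-4.51191,3.30040) → ×s → (-5.57503,4.07806) → (-5.58,4.08)
v5: (4.5,-3) → rotate → (-5.37420,0.60662) → ×s → (-6.64049,0.74955) → (-6.64,0.75)
v6: (3,1) → rotate → (-2.20918,-2.26264) → ×s → (-2.72971,-2.79577) → (-2.73,-2.80)
v7: (2.5,1.5) → rotate → (-1.53573,-2.47821) → ×s → (-1.89759,-3.06214) → (-1.90,-3.06)
v8: (-2.5,2.5) → rotate → (3.36723,-1.07786) → ×s → (4.16063,-1.33183) → (4.16,-1.33)

Cross-section at z=3.25: (1.88,4.44) (0.22,4.98) (-3.10,4.66) (-5.58,4.08) (-6.64,0.75) (-2.73,-2.80) (-1.90,-3.06) (4.16,-1.33)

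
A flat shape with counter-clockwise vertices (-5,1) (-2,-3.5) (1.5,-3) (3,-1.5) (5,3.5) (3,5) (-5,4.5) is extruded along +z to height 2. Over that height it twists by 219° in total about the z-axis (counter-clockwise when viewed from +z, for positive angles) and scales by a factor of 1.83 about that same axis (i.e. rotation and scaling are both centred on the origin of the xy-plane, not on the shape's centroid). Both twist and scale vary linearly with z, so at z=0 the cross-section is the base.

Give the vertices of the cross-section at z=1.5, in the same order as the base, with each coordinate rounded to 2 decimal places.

t = z/height = 1.5/2 = 0.75
s = 1 + (scale-1)·z/height = 1 + (1.83-1)·1.5/2 = 1.622500
θ = twist·z/height = 219°·1.5/2 = 164.2500° = 2.866703 rad
cos θ = -0.962455, sin θ = 0.271440 (intermediates below are computed at full precision and shown rounded to 5 d.p.)
v1: (-5,1) → rotate → (4.54084,-2.31966) → ×s → (7.36751,-3.76364) → (7.37,-3.76)
v2: (-2,-3.5) → rotate → (2.87495,2.82571) → ×s → (4.66461,4.58472) → (4.66,4.58)
v3: (1.5,-3) → rotate → (-0.62936,3.29453) → ×s → (-1.02114,5.34537) → (-1.02,5.35)
v4: (3,-1.5) → rotate → (-2.48021,2.25800) → ×s → (-4.02413,3.66361) → (-4.02,3.66)
v5: (5,3.5) → rotate → (-5.76232,-2.01139) → ×s → (-9.34936,-3.26348) → (-9.35,-3.26)
v6: (3,5) → rotate → (-4.24457,-3.99795) → ×s → (-6.88681,-6.48668) → (-6.89,-6.49)
v7: (-5,4.5) → rotate → (3.59079,-5.68825) → ×s → (5.82606,-9.22919) → (5.83,-9.23)

Cross-section at z=1.5: (7.37,-3.76) (4.66,4.58) (-1.02,5.35) (-4.02,3.66) (-9.35,-3.26) (-6.89,-6.49) (5.83,-9.23)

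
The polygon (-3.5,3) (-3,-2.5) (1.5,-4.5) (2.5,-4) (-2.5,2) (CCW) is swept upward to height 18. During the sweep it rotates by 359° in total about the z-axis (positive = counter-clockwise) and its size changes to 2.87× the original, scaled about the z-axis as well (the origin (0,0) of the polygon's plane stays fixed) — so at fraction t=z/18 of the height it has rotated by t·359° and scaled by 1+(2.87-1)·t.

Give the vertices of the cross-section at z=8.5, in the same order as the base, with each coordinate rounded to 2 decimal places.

Cross-section at z=8.5: (5.45,-6.75) (6.41,3.60) (-1.24,8.85) (-3.26,8.26) (3.94,-4.56)

t = z/height = 8.5/18 = 0.472222
s = 1 + (scale-1)·z/height = 1 + (2.87-1)·8.5/18 = 1.883056
θ = twist·z/height = 359°·8.5/18 = 169.5278° = 2.958818 rad
cos θ = -0.983343, sin θ = 0.181759 (intermediates below are computed at full precision and shown rounded to 5 d.p.)
v1: (-3.5,3) → rotate → (2.89642,-3.58619) → ×s → (5.45413,-6.75299) → (5.45,-6.75)
v2: (-3,-2.5) → rotate → (3.40443,1.91308) → ×s → (6.41072,3.60244) → (6.41,3.60)
v3: (1.5,-4.5) → rotate → (-0.65710,4.69768) → ×s → (-1.23736,8.84600) → (-1.24,8.85)
v4: (2.5,-4) → rotate → (-1.73132,4.38777) → ×s → (-3.26018,8.26241) → (-3.26,8.26)
v5: (-2.5,2) → rotate → (2.09484,-2.42108) → ×s → (3.94470,-4.55903) → (3.94,-4.56)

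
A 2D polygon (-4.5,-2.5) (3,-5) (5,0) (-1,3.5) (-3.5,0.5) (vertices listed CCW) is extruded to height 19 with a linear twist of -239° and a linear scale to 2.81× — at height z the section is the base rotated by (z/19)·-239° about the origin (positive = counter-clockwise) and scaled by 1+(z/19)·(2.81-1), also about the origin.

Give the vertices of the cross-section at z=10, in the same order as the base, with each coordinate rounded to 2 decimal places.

t = z/height = 10/19 = 0.526316
s = 1 + (scale-1)·z/height = 1 + (2.81-1)·10/19 = 1.952632
θ = twist·z/height = -239°·10/19 = -125.7895° = -2.195440 rad
cos θ = -0.584809, sin θ = -0.811171 (intermediates below are computed at full precision and shown rounded to 5 d.p.)
v1: (-4.5,-2.5) → rotate → (0.60371,5.11229) → ×s → (1.17882,9.98242) → (1.18,9.98)
v2: (3,-5) → rotate → (-5.81028,0.49053) → ×s → (-11.34534,0.95782) → (-11.35,0.96)
v3: (5,0) → rotate → (-2.92404,-4.05586) → ×s → (-5.70958,-7.91959) → (-5.71,-7.92)
v4: (-1,3.5) → rotate → (3.42391,-1.23566) → ×s → (6.68563,-2.41279) → (6.69,-2.41)
v5: (-3.5,0.5) → rotate → (2.45242,2.54670) → ×s → (4.78866,4.97276) → (4.79,4.97)

Cross-section at z=10: (1.18,9.98) (-11.35,0.96) (-5.71,-7.92) (6.69,-2.41) (4.79,4.97)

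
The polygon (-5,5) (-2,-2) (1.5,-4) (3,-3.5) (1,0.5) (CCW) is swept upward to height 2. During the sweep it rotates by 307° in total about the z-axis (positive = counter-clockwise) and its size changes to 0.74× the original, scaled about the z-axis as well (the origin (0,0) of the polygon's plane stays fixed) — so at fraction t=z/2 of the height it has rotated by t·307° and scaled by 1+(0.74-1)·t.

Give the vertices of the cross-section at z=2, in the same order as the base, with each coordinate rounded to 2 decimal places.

t = z/height = 2/2 = 1
s = 1 + (scale-1)·z/height = 1 + (0.74-1)·2/2 = 0.740000
θ = twist·z/height = 307°·2/2 = 307.0000° = 5.358161 rad
cos θ = 0.601815, sin θ = -0.798636 (intermediates below are computed at full precision and shown rounded to 5 d.p.)
v1: (-5,5) → rotate → (0.98410,7.00225) → ×s → (0.72824,5.18167) → (0.73,5.18)
v2: (-2,-2) → rotate → (-2.80090,0.39364) → ×s → (-2.07267,0.29129) → (-2.07,0.29)
v3: (1.5,-4) → rotate → (-2.29182,-3.60521) → ×s → (-1.69595,-2.66786) → (-1.70,-2.67)
v4: (3,-3.5) → rotate → (-0.98978,-4.50226) → ×s → (-0.73244,-3.33167) → (-0.73,-3.33)
v5: (1,0.5) → rotate → (1.00113,-0.49773) → ×s → (0.74084,-0.36832) → (0.74,-0.37)

Cross-section at z=2: (0.73,5.18) (-2.07,0.29) (-1.70,-2.67) (-0.73,-3.33) (0.74,-0.37)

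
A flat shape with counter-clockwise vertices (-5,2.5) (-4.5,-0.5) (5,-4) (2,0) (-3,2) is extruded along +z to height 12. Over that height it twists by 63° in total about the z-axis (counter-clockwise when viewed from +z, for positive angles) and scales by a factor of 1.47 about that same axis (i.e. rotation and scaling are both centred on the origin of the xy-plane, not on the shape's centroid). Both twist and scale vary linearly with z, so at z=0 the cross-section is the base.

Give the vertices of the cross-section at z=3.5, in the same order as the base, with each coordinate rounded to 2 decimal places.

Cross-section at z=3.5: (-6.29,0.91) (-4.68,-2.15) (6.83,-2.52) (2.16,0.72) (-3.95,1.08)

t = z/height = 3.5/12 = 0.291667
s = 1 + (scale-1)·z/height = 1 + (1.47-1)·3.5/12 = 1.137083
θ = twist·z/height = 63°·3.5/12 = 18.3750° = 0.320704 rad
cos θ = 0.949014, sin θ = 0.315235 (intermediates below are computed at full precision and shown rounded to 5 d.p.)
v1: (-5,2.5) → rotate → (-5.53316,0.79636) → ×s → (-6.29166,0.90553) → (-6.29,0.91)
v2: (-4.5,-0.5) → rotate → (-4.11294,-1.89306) → ×s → (-4.67676,-2.15257) → (-4.68,-2.15)
v3: (5,-4) → rotate → (6.00601,-2.21988) → ×s → (6.82933,-2.52419) → (6.83,-2.52)
v4: (2,0) → rotate → (1.89803,0.63047) → ×s → (2.15822,0.71690) → (2.16,0.72)
v5: (-3,2) → rotate → (-3.47751,0.95232) → ×s → (-3.95422,1.08287) → (-3.95,1.08)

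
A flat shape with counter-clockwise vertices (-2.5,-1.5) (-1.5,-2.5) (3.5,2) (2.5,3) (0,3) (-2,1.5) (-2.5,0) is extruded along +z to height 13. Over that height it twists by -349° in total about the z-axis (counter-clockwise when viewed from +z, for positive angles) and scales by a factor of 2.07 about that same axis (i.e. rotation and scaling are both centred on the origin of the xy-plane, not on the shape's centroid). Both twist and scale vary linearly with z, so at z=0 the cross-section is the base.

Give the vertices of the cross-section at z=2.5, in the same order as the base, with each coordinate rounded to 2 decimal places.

Cross-section at z=2.5: (-2.84,2.07) (-3.48,0.49) (3.86,-2.95) (4.50,-1.37) (3.33,1.41) (0.73,2.93) (-1.17,2.78)

t = z/height = 2.5/13 = 0.192308
s = 1 + (scale-1)·z/height = 1 + (2.07-1)·2.5/13 = 1.205769
θ = twist·z/height = -349°·2.5/13 = -67.1154° = -1.171384 rad
cos θ = 0.388877, sin θ = -0.921290 (intermediates below are computed at full precision and shown rounded to 5 d.p.)
v1: (-2.5,-1.5) → rotate → (-2.35413,1.71991) → ×s → (-2.83853,2.07381) → (-2.84,2.07)
v2: (-1.5,-2.5) → rotate → (-2.88654,0.40974) → ×s → (-3.48050,0.49406) → (-3.48,0.49)
v3: (3.5,2) → rotate → (3.20365,-2.44676) → ×s → (3.86286,-2.95023) → (3.86,-2.95)
v4: (2.5,3) → rotate → (3.73606,-1.13659) → ×s → (4.50483,-1.37047) → (4.50,-1.37)
v5: (0,3) → rotate → (2.76387,1.16663) → ×s → (3.33259,1.40669) → (3.33,1.41)
v6: (-2,1.5) → rotate → (0.60418,2.42589) → ×s → (0.72850,2.92507) → (0.73,2.93)
v7: (-2.5,0) → rotate → (-0.97219,2.30322) → ×s → (-1.17224,2.77716) → (-1.17,2.78)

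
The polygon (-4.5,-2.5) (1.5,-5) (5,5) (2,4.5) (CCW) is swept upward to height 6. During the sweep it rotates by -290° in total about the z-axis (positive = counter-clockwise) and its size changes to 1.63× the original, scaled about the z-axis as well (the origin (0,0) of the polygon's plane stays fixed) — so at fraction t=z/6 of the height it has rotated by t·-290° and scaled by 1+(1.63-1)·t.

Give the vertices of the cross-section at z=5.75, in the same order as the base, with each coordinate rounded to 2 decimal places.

Cross-section at z=5.75: (2.98,-7.70) (8.27,1.28) (-6.84,9.05) (-6.71,4.17)

t = z/height = 5.75/6 = 0.958333
s = 1 + (scale-1)·z/height = 1 + (1.63-1)·5.75/6 = 1.603750
θ = twist·z/height = -290°·5.75/6 = -277.9167° = -4.850561 rad
cos θ = 0.137733, sin θ = 0.990469 (intermediates below are computed at full precision and shown rounded to 5 d.p.)
v1: (-4.5,-2.5) → rotate → (1.85638,-4.80144) → ×s → (2.97716,-7.70032) → (2.98,-7.70)
v2: (1.5,-5) → rotate → (5.15895,0.79704) → ×s → (8.27366,1.27825) → (8.27,1.28)
v3: (5,5) → rotate → (-4.26368,5.64101) → ×s → (-6.83788,9.04677) → (-6.84,9.05)
v4: (2,4.5) → rotate → (-4.18165,2.60074) → ×s → (-6.70632,4.17093) → (-6.71,4.17)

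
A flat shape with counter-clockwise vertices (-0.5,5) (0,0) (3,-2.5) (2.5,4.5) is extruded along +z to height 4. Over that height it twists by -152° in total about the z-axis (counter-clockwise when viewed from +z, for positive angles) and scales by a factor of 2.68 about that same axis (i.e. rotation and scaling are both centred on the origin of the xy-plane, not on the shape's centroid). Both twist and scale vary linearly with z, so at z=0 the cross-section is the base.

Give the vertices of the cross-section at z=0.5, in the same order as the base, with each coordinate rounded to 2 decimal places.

t = z/height = 0.5/4 = 0.125
s = 1 + (scale-1)·z/height = 1 + (2.68-1)·0.5/4 = 1.210000
θ = twist·z/height = -152°·0.5/4 = -19.0000° = -0.331613 rad
cos θ = 0.945519, sin θ = -0.325568 (intermediates below are computed at full precision and shown rounded to 5 d.p.)
v1: (-0.5,5) → rotate → (1.15508,4.89038) → ×s → (1.39765,5.91736) → (1.40,5.92)
v2: (0,0) → rotate → (0.00000,0.00000) → ×s → (0.00000,0.00000) → (0.00,0.00)
v3: (3,-2.5) → rotate → (2.02264,-3.34050) → ×s → (2.44739,-4.04201) → (2.45,-4.04)
v4: (2.5,4.5) → rotate → (3.82885,3.44091) → ×s → (4.63291,4.16350) → (4.63,4.16)

Cross-section at z=0.5: (1.40,5.92) (0.00,0.00) (2.45,-4.04) (4.63,4.16)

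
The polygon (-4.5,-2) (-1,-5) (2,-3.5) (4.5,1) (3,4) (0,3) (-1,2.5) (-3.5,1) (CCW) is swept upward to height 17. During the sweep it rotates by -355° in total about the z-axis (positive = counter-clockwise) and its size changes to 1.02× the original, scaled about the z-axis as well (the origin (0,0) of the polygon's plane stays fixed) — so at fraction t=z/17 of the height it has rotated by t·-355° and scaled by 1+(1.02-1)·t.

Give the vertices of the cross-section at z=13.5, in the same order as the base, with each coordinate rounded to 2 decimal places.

t = z/height = 13.5/17 = 0.794118
s = 1 + (scale-1)·z/height = 1 + (1.02-1)·13.5/17 = 1.015882
θ = twist·z/height = -355°·13.5/17 = -281.9118° = -4.920288 rad
cos θ = 0.206405, sin θ = 0.978467 (intermediates below are computed at full precision and shown rounded to 5 d.p.)
v1: (-4.5,-2) → rotate → (1.02811,-4.81591) → ×s → (1.04444,-4.89240) → (1.04,-4.89)
v2: (-1,-5) → rotate → (4.68593,-2.01049) → ×s → (4.76035,-2.04242) → (4.76,-2.04)
v3: (2,-3.5) → rotate → (3.83744,1.23452) → ×s → (3.89839,1.25412) → (3.90,1.25)
v4: (4.5,1) → rotate → (-0.04964,4.60950) → ×s → (-0.05043,4.68271) → (-0.05,4.68)
v5: (3,4) → rotate → (-3.29465,3.76102) → ×s → (-3.34698,3.82075) → (-3.35,3.82)
v6: (0,3) → rotate → (-2.93540,0.61922) → ×s → (-2.98202,0.62905) → (-2.98,0.63)
v7: (-1,2.5) → rotate → (-2.65257,-0.46245) → ×s → (-2.69470,-0.46980) → (-2.69,-0.47)
v8: (-3.5,1) → rotate → (-1.70088,-3.21823) → ×s → (-1.72790,-3.26934) → (-1.73,-3.27)

Cross-section at z=13.5: (1.04,-4.89) (4.76,-2.04) (3.90,1.25) (-0.05,4.68) (-3.35,3.82) (-2.98,0.63) (-2.69,-0.47) (-1.73,-3.27)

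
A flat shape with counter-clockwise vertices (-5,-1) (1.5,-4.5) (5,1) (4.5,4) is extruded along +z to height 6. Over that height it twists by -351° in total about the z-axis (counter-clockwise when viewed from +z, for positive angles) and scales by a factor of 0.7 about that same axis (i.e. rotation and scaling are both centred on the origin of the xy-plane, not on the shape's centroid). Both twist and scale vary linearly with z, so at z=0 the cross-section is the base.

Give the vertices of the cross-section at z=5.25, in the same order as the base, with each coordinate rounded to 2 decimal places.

t = z/height = 5.25/6 = 0.875
s = 1 + (scale-1)·z/height = 1 + (0.7-1)·5.25/6 = 0.737500
θ = twist·z/height = -351°·5.25/6 = -307.1250° = -5.360342 rad
cos θ = 0.603556, sin θ = 0.797321 (intermediates below are computed at full precision and shown rounded to 5 d.p.)
v1: (-5,-1) → rotate → (-2.22046,-4.59016) → ×s → (-1.63759,-3.38524) → (-1.64,-3.39)
v2: (1.5,-4.5) → rotate → (4.49328,-1.52002) → ×s → (3.31379,-1.12102) → (3.31,-1.12)
v3: (5,1) → rotate → (2.22046,4.59016) → ×s → (1.63759,3.38524) → (1.64,3.39)
v4: (4.5,4) → rotate → (-0.47328,6.00217) → ×s → (-0.34904,4.42660) → (-0.35,4.43)

Cross-section at z=5.25: (-1.64,-3.39) (3.31,-1.12) (1.64,3.39) (-0.35,4.43)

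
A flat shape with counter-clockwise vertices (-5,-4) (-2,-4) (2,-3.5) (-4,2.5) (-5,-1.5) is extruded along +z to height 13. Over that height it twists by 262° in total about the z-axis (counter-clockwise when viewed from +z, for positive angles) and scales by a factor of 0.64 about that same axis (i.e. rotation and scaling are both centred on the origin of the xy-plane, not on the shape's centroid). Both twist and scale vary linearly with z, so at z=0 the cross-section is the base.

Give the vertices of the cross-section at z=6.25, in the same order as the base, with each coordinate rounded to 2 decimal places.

Cross-section at z=6.25: (5.11,-1.40) (3.65,0.60) (1.37,3.04) (0.27,-3.89) (3.43,-2.62)

t = z/height = 6.25/13 = 0.480769
s = 1 + (scale-1)·z/height = 1 + (0.64-1)·6.25/13 = 0.826923
θ = twist·z/height = 262°·6.25/13 = 125.9615° = 2.198444 rad
cos θ = -0.587242, sin θ = 0.809411 (intermediates below are computed at full precision and shown rounded to 5 d.p.)
v1: (-5,-4) → rotate → (6.17386,-1.69809) → ×s → (5.10530,-1.40419) → (5.11,-1.40)
v2: (-2,-4) → rotate → (4.41213,0.73015) → ×s → (3.64849,0.60377) → (3.65,0.60)
v3: (2,-3.5) → rotate → (1.65846,3.67417) → ×s → (1.37142,3.03826) → (1.37,3.04)
v4: (-4,2.5) → rotate → (0.32544,-4.70575) → ×s → (0.26911,-3.89129) → (0.27,-3.89)
v5: (-5,-1.5) → rotate → (4.15033,-3.16619) → ×s → (3.43200,-2.61820) → (3.43,-2.62)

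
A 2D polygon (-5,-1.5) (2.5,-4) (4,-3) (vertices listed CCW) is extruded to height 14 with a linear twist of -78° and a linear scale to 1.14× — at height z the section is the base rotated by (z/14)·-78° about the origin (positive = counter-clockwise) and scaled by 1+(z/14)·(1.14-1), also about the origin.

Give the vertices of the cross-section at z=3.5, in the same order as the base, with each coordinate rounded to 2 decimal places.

Cross-section at z=3.5: (-5.40,0.26) (1.06,-4.77) (2.87,-4.31)

t = z/height = 3.5/14 = 0.25
s = 1 + (scale-1)·z/height = 1 + (1.14-1)·3.5/14 = 1.035000
θ = twist·z/height = -78°·3.5/14 = -19.5000° = -0.340339 rad
cos θ = 0.942641, sin θ = -0.333807 (intermediates below are computed at full precision and shown rounded to 5 d.p.)
v1: (-5,-1.5) → rotate → (-5.21392,0.25507) → ×s → (-5.39640,0.26400) → (-5.40,0.26)
v2: (2.5,-4) → rotate → (1.02138,-4.60508) → ×s → (1.05712,-4.76626) → (1.06,-4.77)
v3: (4,-3) → rotate → (2.76915,-4.16315) → ×s → (2.86607,-4.30886) → (2.87,-4.31)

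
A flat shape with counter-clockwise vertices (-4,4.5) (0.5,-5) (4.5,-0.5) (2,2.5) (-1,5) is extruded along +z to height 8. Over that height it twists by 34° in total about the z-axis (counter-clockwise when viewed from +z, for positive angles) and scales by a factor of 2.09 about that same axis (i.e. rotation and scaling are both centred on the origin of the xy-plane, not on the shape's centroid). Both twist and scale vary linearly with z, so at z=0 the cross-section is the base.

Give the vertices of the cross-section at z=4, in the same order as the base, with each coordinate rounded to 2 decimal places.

Cross-section at z=4: (-7.94,4.84) (3.00,-7.16) (6.87,1.29) (1.83,4.60) (-3.74,6.94)

t = z/height = 4/8 = 0.5
s = 1 + (scale-1)·z/height = 1 + (2.09-1)·4/8 = 1.545000
θ = twist·z/height = 34°·4/8 = 17.0000° = 0.296706 rad
cos θ = 0.956305, sin θ = 0.292372 (intermediates below are computed at full precision and shown rounded to 5 d.p.)
v1: (-4,4.5) → rotate → (-5.14089,3.13388) → ×s → (-7.94268,4.84185) → (-7.94,4.84)
v2: (0.5,-5) → rotate → (1.94001,-4.63534) → ×s → (2.99732,-7.16160) → (3.00,-7.16)
v3: (4.5,-0.5) → rotate → (4.44956,0.83752) → ×s → (6.87457,1.29397) → (6.87,1.29)
v4: (2,2.5) → rotate → (1.18168,2.97551) → ×s → (1.82570,4.59716) → (1.83,4.60)
v5: (-1,5) → rotate → (-2.41816,4.48915) → ×s → (-3.73606,6.93574) → (-3.74,6.94)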